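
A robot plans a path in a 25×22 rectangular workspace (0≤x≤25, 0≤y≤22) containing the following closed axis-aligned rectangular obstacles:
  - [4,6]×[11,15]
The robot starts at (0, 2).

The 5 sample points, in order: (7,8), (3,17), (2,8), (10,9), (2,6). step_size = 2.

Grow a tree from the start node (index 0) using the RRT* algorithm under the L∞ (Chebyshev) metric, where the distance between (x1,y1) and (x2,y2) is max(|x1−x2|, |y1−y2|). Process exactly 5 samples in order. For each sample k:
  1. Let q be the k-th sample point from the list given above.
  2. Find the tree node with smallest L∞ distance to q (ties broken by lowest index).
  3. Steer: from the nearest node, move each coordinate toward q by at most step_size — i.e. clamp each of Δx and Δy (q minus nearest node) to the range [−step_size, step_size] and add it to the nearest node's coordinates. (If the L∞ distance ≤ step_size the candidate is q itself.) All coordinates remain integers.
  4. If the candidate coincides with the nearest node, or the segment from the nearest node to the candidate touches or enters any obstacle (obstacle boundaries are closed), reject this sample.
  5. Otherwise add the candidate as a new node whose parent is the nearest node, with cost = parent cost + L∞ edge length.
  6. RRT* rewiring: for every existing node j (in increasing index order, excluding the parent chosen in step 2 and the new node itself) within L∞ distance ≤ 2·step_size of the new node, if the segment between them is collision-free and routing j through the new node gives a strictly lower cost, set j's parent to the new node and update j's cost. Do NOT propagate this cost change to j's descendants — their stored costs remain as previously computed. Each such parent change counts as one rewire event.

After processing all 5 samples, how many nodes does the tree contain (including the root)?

1. q=(7,8) nearest=0 d=7 new=(2,4) → add node 1 parent=0 cost=2
2. q=(3,17) nearest=1 d=13 new=(3,6) → add node 2 parent=1 cost=4
3. q=(2,8) nearest=2 d=2 new=(2,8) → add node 3 parent=2 cost=6
4. q=(10,9) nearest=2 d=7 new=(5,8) → add node 4 parent=2 cost=6
5. q=(2,6) nearest=2 d=1 new=(2,6) → add node 5 parent=2 cost=5

Node count: 6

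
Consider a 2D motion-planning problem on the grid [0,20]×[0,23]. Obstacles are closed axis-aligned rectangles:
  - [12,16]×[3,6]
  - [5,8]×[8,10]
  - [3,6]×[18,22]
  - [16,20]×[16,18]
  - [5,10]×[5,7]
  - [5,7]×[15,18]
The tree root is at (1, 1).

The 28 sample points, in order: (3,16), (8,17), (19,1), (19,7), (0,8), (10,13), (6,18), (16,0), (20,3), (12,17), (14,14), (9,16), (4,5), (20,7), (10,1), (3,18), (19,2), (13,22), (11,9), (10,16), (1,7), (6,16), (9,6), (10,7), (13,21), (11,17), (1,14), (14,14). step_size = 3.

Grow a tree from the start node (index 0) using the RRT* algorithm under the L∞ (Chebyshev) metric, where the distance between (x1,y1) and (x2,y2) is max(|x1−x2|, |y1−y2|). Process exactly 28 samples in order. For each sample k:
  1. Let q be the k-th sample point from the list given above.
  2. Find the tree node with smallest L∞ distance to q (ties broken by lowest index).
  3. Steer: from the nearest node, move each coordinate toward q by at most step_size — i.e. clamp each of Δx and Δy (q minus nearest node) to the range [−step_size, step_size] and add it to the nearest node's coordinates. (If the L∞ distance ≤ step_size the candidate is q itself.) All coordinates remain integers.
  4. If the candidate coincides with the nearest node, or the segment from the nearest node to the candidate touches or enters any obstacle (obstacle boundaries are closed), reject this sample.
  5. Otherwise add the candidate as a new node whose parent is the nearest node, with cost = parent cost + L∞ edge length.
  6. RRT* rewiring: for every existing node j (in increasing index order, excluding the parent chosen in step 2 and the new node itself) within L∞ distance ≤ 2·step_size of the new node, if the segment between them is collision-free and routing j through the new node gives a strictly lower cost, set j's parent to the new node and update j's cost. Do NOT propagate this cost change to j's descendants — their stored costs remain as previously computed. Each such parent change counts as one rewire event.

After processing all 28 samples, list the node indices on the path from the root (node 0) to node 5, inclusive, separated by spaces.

1. q=(3,16) nearest=0 d=15 new=(3,4) → add node 1 parent=0 cost=3
2. q=(8,17) nearest=1 d=13 new=(6,7) → blocked by [5,10]×[5,7], reject
3. q=(19,1) nearest=1 d=16 new=(6,1) → add node 2 parent=1 cost=6
4. q=(19,7) nearest=2 d=13 new=(9,4) → add node 3 parent=2 cost=9
5. q=(0,8) nearest=1 d=4 new=(0,7) → add node 4 parent=1 cost=6
6. q=(10,13) nearest=1 d=9 new=(6,7) → blocked by [5,10]×[5,7], reject
7. q=(6,18) nearest=4 d=11 new=(3,10) → add node 5 parent=4 cost=9
8. q=(16,0) nearest=3 d=7 new=(12,1) → add node 6 parent=3 cost=12
9. q=(20,3) nearest=6 d=8 new=(15,3) → blocked by [12,16]×[3,6], reject
10. q=(12,17) nearest=5 d=9 new=(6,13) → add node 7 parent=5 cost=12
11. q=(14,14) nearest=7 d=8 new=(9,14) → add node 8 parent=7 cost=15
12. q=(9,16) nearest=8 d=2 new=(9,16) → add node 9 parent=8 cost=17
13. q=(4,5) nearest=1 d=1 new=(4,5) → add node 10 parent=1 cost=4
14. q=(20,7) nearest=6 d=8 new=(15,4) → blocked by [12,16]×[3,6], reject
15. q=(10,1) nearest=6 d=2 new=(10,1) → add node 11 parent=6 cost=14
16. q=(3,18) nearest=7 d=5 new=(3,16) → add node 12 parent=7 cost=15
17. q=(19,2) nearest=6 d=7 new=(15,2) → add node 13 parent=6 cost=15
18. q=(13,22) nearest=9 d=6 new=(12,19) → add node 14 parent=9 cost=20
19. q=(11,9) nearest=3 d=5 new=(11,7) → blocked by [5,10]×[5,7], reject
20. q=(10,16) nearest=9 d=1 new=(10,16) → add node 15 parent=9 cost=18
21. q=(1,7) nearest=4 d=1 new=(1,7) → add node 16 parent=4 cost=7
22. q=(6,16) nearest=7 d=3 new=(6,16) → blocked by [5,7]×[15,18], reject
23. q=(9,6) nearest=3 d=2 new=(9,6) → blocked by [5,10]×[5,7], reject
24. q=(10,7) nearest=3 d=3 new=(10,7) → blocked by [5,10]×[5,7], reject
25. q=(13,21) nearest=14 d=2 new=(13,21) → add node 17 parent=14 cost=22
26. q=(11,17) nearest=15 d=1 new=(11,17) → add node 18 parent=15 cost=19
27. q=(1,14) nearest=12 d=2 new=(1,14) → add node 19 parent=12 cost=17
28. q=(14,14) nearest=18 d=3 new=(14,14) → add node 20 parent=18 cost=22

Path: 0 1 4 5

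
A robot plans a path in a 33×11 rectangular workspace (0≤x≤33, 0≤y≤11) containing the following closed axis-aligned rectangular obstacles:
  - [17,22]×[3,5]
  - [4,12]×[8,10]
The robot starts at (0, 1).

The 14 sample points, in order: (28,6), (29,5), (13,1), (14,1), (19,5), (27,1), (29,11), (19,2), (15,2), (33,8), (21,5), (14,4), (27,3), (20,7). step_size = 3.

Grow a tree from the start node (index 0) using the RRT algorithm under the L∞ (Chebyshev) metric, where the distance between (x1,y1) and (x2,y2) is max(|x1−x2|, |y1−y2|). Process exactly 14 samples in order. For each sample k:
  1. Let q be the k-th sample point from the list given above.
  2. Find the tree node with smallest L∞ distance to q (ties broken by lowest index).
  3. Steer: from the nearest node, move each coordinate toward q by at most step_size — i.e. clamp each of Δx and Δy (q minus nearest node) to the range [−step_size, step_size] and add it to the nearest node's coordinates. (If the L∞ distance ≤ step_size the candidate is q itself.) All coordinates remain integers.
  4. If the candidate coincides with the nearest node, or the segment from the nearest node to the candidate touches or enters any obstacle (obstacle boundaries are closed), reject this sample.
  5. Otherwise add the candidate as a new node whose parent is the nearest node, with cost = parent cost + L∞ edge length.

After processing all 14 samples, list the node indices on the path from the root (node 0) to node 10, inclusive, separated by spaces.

Path: 0 1 2 3 4 5 10

1. q=(28,6) nearest=0 d=28 new=(3,4) → add node 1 parent=0 cost=3
2. q=(29,5) nearest=1 d=26 new=(6,5) → add node 2 parent=1 cost=6
3. q=(13,1) nearest=2 d=7 new=(9,2) → add node 3 parent=2 cost=9
4. q=(14,1) nearest=3 d=5 new=(12,1) → add node 4 parent=3 cost=12
5. q=(19,5) nearest=4 d=7 new=(15,4) → add node 5 parent=4 cost=15
6. q=(27,1) nearest=5 d=12 new=(18,1) → add node 6 parent=5 cost=18
7. q=(29,11) nearest=6 d=11 new=(21,4) → blocked by [17,22]×[3,5], reject
8. q=(19,2) nearest=6 d=1 new=(19,2) → add node 7 parent=6 cost=19
9. q=(15,2) nearest=5 d=2 new=(15,2) → add node 8 parent=5 cost=17
10. q=(33,8) nearest=7 d=14 new=(22,5) → blocked by [17,22]×[3,5], reject
11. q=(21,5) nearest=7 d=3 new=(21,5) → blocked by [17,22]×[3,5], reject
12. q=(14,4) nearest=5 d=1 new=(14,4) → add node 9 parent=5 cost=16
13. q=(27,3) nearest=7 d=8 new=(22,3) → blocked by [17,22]×[3,5], reject
14. q=(20,7) nearest=5 d=5 new=(18,7) → add node 10 parent=5 cost=18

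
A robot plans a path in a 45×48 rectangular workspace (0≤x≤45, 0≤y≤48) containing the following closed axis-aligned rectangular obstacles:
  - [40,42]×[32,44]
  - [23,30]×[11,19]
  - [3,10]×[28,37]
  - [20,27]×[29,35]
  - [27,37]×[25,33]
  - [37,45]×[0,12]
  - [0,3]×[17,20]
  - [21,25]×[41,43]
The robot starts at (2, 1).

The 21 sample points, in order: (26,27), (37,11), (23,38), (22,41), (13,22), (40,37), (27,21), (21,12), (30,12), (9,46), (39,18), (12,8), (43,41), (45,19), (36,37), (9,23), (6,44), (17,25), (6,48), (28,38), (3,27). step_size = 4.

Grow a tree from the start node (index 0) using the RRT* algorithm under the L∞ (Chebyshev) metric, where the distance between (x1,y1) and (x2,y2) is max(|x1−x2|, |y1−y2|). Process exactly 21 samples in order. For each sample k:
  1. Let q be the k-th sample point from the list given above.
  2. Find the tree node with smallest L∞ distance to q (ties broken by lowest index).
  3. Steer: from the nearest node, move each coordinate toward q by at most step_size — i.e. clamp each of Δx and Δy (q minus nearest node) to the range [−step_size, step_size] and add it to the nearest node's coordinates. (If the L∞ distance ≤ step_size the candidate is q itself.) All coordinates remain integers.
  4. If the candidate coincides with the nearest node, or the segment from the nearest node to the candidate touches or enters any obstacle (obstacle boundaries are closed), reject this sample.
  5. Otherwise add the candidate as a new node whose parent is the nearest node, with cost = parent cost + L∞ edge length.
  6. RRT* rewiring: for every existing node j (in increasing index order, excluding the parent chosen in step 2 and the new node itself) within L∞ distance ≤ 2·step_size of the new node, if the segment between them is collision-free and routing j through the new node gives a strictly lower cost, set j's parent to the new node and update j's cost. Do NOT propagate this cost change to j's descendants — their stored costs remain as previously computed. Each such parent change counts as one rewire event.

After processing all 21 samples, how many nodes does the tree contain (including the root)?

1. q=(26,27) nearest=0 d=26 new=(6,5) → add node 1 parent=0 cost=4
2. q=(37,11) nearest=1 d=31 new=(10,9) → add node 2 parent=1 cost=8
3. q=(23,38) nearest=2 d=29 new=(14,13) → add node 3 parent=2 cost=12
4. q=(22,41) nearest=3 d=28 new=(18,17) → add node 4 parent=3 cost=16
5. q=(13,22) nearest=4 d=5 new=(14,21) → add node 5 parent=4 cost=20
6. q=(40,37) nearest=4 d=22 new=(22,21) → add node 6 parent=4 cost=20
7. q=(27,21) nearest=6 d=5 new=(26,21) → add node 7 parent=6 cost=24
8. q=(21,12) nearest=4 d=5 new=(21,13) → add node 8 parent=4 cost=20
9. q=(30,12) nearest=6 d=9 new=(26,17) → blocked by [23,30]×[11,19], reject
10. q=(9,46) nearest=5 d=25 new=(10,25) → add node 9 parent=5 cost=24
11. q=(39,18) nearest=7 d=13 new=(30,18) → blocked by [23,30]×[11,19], reject
12. q=(12,8) nearest=2 d=2 new=(12,8) → add node 10 parent=2 cost=10
13. q=(43,41) nearest=7 d=20 new=(30,25) → blocked by [27,37]×[25,33], reject
14. q=(45,19) nearest=7 d=19 new=(30,19) → blocked by [23,30]×[11,19], reject
15. q=(36,37) nearest=6 d=16 new=(26,25) → add node 11 parent=6 cost=24
16. q=(9,23) nearest=9 d=2 new=(9,23) → add node 12 parent=9 cost=26
17. q=(6,44) nearest=9 d=19 new=(6,29) → blocked by [3,10]×[28,37], reject
18. q=(17,25) nearest=5 d=4 new=(17,25) → add node 13 parent=5 cost=24
19. q=(6,48) nearest=9 d=23 new=(6,29) → blocked by [3,10]×[28,37], reject
20. q=(28,38) nearest=11 d=13 new=(28,29) → blocked by [27,37]×[25,33], reject
21. q=(3,27) nearest=12 d=6 new=(5,27) → add node 14 parent=12 cost=30

Node count: 15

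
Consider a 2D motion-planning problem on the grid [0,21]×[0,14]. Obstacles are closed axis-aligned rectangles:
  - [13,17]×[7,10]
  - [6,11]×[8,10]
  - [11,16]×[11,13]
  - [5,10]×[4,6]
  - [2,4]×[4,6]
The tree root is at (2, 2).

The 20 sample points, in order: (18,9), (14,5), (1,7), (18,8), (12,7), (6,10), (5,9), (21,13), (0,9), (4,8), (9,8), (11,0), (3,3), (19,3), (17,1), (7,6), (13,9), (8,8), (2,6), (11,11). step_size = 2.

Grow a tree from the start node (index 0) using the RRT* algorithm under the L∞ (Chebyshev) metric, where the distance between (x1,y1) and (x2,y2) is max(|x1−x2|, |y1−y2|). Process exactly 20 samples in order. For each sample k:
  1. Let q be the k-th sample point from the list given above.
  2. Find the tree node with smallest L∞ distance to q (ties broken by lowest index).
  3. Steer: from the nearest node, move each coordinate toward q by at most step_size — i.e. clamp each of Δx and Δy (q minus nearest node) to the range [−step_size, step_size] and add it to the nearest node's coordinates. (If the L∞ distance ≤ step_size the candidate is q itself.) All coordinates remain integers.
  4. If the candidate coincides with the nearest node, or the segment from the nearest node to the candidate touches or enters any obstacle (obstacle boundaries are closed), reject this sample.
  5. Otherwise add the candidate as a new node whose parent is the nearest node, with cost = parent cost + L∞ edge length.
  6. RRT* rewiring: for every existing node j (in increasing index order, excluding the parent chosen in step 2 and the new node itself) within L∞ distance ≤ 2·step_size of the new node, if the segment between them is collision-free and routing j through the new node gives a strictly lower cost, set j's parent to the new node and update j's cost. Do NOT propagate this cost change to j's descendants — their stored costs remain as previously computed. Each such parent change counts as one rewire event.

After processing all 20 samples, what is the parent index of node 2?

1. q=(18,9) nearest=0 d=16 new=(4,4) → blocked by [2,4]×[4,6], reject
2. q=(14,5) nearest=0 d=12 new=(4,4) → blocked by [2,4]×[4,6], reject
3. q=(1,7) nearest=0 d=5 new=(1,4) → add node 1 parent=0 cost=2
4. q=(18,8) nearest=0 d=16 new=(4,4) → blocked by [2,4]×[4,6], reject
5. q=(12,7) nearest=0 d=10 new=(4,4) → blocked by [2,4]×[4,6], reject
6. q=(6,10) nearest=1 d=6 new=(3,6) → blocked by [2,4]×[4,6], reject
7. q=(5,9) nearest=1 d=5 new=(3,6) → blocked by [2,4]×[4,6], reject
8. q=(21,13) nearest=0 d=19 new=(4,4) → blocked by [2,4]×[4,6], reject
9. q=(0,9) nearest=1 d=5 new=(0,6) → add node 2 parent=1 cost=4
10. q=(4,8) nearest=1 d=4 new=(3,6) → blocked by [2,4]×[4,6], reject
11. q=(9,8) nearest=0 d=7 new=(4,4) → blocked by [2,4]×[4,6], reject
12. q=(11,0) nearest=0 d=9 new=(4,0) → add node 3 parent=0 cost=2
13. q=(3,3) nearest=0 d=1 new=(3,3) → add node 4 parent=0 cost=1
14. q=(19,3) nearest=3 d=15 new=(6,2) → add node 5 parent=3 cost=4
15. q=(17,1) nearest=5 d=11 new=(8,1) → add node 6 parent=5 cost=6
16. q=(7,6) nearest=4 d=4 new=(5,5) → blocked by [5,10]×[4,6], reject
17. q=(13,9) nearest=5 d=7 new=(8,4) → blocked by [5,10]×[4,6], reject
18. q=(8,8) nearest=4 d=5 new=(5,5) → blocked by [5,10]×[4,6], reject
19. q=(2,6) nearest=1 d=2 new=(2,6) → blocked by [2,4]×[4,6], reject
20. q=(11,11) nearest=4 d=8 new=(5,5) → blocked by [5,10]×[4,6], reject

Parent of node 2: 1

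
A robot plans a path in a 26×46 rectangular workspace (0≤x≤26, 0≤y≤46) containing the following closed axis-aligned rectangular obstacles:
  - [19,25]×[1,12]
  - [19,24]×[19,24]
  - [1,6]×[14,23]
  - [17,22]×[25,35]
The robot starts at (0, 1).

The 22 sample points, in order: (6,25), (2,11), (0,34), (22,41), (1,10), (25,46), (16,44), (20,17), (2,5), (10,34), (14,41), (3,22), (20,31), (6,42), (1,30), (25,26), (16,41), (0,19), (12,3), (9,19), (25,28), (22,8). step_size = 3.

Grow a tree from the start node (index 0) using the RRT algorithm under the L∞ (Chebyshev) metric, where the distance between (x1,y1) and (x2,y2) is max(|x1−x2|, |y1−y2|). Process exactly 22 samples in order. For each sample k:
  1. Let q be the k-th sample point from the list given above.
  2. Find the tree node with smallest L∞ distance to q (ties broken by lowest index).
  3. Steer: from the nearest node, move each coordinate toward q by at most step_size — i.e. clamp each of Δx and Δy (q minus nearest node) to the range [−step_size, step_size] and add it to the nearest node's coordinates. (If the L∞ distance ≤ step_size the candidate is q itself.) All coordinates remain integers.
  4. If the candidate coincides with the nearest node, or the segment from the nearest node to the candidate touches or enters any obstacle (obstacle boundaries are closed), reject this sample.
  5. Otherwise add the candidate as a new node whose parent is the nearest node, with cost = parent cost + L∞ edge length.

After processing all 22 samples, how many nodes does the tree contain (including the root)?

1. q=(6,25) nearest=0 d=24 new=(3,4) → add node 1 parent=0 cost=3
2. q=(2,11) nearest=1 d=7 new=(2,7) → add node 2 parent=1 cost=6
3. q=(0,34) nearest=2 d=27 new=(0,10) → add node 3 parent=2 cost=9
4. q=(22,41) nearest=3 d=31 new=(3,13) → add node 4 parent=3 cost=12
5. q=(1,10) nearest=3 d=1 new=(1,10) → add node 5 parent=3 cost=10
6. q=(25,46) nearest=4 d=33 new=(6,16) → blocked by [1,6]×[14,23], reject
7. q=(16,44) nearest=4 d=31 new=(6,16) → blocked by [1,6]×[14,23], reject
8. q=(20,17) nearest=1 d=17 new=(6,7) → add node 6 parent=1 cost=6
9. q=(2,5) nearest=1 d=1 new=(2,5) → add node 7 parent=1 cost=4
10. q=(10,34) nearest=4 d=21 new=(6,16) → blocked by [1,6]×[14,23], reject
11. q=(14,41) nearest=4 d=28 new=(6,16) → blocked by [1,6]×[14,23], reject
12. q=(3,22) nearest=4 d=9 new=(3,16) → blocked by [1,6]×[14,23], reject
13. q=(20,31) nearest=4 d=18 new=(6,16) → blocked by [1,6]×[14,23], reject
14. q=(6,42) nearest=4 d=29 new=(6,16) → blocked by [1,6]×[14,23], reject
15. q=(1,30) nearest=4 d=17 new=(1,16) → blocked by [1,6]×[14,23], reject
16. q=(25,26) nearest=6 d=19 new=(9,10) → add node 8 parent=6 cost=9
17. q=(16,41) nearest=4 d=28 new=(6,16) → blocked by [1,6]×[14,23], reject
18. q=(0,19) nearest=4 d=6 new=(0,16) → blocked by [1,6]×[14,23], reject
19. q=(12,3) nearest=6 d=6 new=(9,4) → add node 9 parent=6 cost=9
20. q=(9,19) nearest=4 d=6 new=(6,16) → blocked by [1,6]×[14,23], reject
21. q=(25,28) nearest=8 d=18 new=(12,13) → add node 10 parent=8 cost=12
22. q=(22,8) nearest=10 d=10 new=(15,10) → add node 11 parent=10 cost=15

Node count: 12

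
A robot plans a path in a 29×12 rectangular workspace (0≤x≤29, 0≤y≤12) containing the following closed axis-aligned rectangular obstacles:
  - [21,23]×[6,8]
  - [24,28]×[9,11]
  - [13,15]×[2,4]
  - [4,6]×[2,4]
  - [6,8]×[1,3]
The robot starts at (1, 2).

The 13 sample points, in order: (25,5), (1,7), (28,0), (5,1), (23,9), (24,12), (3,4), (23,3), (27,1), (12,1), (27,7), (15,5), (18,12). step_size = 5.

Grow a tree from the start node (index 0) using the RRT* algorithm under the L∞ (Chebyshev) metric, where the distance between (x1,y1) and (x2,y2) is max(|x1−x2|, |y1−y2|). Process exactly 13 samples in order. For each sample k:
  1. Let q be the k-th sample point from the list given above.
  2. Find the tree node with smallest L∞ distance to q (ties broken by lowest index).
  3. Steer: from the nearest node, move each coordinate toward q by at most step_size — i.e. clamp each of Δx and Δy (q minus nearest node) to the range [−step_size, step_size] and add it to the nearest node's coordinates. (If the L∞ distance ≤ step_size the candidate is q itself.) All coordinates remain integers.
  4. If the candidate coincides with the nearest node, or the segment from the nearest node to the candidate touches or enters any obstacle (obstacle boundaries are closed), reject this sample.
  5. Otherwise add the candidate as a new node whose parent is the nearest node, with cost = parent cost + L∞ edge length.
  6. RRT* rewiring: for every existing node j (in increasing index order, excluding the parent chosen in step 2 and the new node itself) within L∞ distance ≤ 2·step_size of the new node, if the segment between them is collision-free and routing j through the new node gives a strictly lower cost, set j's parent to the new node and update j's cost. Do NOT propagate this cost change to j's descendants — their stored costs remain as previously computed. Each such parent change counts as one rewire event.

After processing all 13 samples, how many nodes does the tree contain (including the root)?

Node count: 7

1. q=(25,5) nearest=0 d=24 new=(6,5) → blocked by [4,6]×[2,4], reject
2. q=(1,7) nearest=0 d=5 new=(1,7) → add node 1 parent=0 cost=5
3. q=(28,0) nearest=0 d=27 new=(6,0) → add node 2 parent=0 cost=5
4. q=(5,1) nearest=2 d=1 new=(5,1) → add node 3 parent=2 cost=6
5. q=(23,9) nearest=2 d=17 new=(11,5) → blocked by [6,8]×[1,3], reject
6. q=(24,12) nearest=2 d=18 new=(11,5) → blocked by [6,8]×[1,3], reject
7. q=(3,4) nearest=0 d=2 new=(3,4) → add node 4 parent=0 cost=2
8. q=(23,3) nearest=2 d=17 new=(11,3) → blocked by [6,8]×[1,3], reject
9. q=(27,1) nearest=2 d=21 new=(11,1) → add node 5 parent=2 cost=10
10. q=(12,1) nearest=5 d=1 new=(12,1) → add node 6 parent=5 cost=11
11. q=(27,7) nearest=6 d=15 new=(17,6) → blocked by [13,15]×[2,4], reject
12. q=(15,5) nearest=5 d=4 new=(15,5) → blocked by [13,15]×[2,4], reject
13. q=(18,12) nearest=5 d=11 new=(16,6) → blocked by [13,15]×[2,4], reject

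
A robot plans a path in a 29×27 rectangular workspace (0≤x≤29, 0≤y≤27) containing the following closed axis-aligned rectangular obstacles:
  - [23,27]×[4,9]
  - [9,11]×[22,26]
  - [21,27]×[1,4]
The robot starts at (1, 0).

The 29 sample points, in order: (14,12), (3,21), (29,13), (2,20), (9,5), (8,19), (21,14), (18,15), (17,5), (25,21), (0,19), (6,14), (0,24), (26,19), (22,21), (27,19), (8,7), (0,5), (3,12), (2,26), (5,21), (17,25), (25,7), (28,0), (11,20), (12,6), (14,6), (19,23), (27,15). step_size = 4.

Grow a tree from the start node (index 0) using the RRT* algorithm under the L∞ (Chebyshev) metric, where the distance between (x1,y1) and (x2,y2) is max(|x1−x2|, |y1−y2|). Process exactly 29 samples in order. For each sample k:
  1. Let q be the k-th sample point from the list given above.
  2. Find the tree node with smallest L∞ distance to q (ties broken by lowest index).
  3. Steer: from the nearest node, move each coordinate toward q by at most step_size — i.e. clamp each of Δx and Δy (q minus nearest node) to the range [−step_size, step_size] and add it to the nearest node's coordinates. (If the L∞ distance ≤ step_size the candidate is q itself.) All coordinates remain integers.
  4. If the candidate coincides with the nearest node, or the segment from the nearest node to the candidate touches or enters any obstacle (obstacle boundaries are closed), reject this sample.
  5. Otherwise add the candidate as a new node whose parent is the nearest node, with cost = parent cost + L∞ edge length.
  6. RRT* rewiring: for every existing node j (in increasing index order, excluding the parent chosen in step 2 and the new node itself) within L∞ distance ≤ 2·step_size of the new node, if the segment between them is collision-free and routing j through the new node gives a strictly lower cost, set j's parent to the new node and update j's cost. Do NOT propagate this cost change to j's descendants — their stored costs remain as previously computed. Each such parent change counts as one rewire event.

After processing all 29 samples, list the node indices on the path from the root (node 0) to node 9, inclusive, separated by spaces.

Path: 0 1 3 7 9

1. q=(14,12) nearest=0 d=13 new=(5,4) → add node 1 parent=0 cost=4
2. q=(3,21) nearest=1 d=17 new=(3,8) → add node 2 parent=1 cost=8
3. q=(29,13) nearest=1 d=24 new=(9,8) → add node 3 parent=1 cost=8
4. q=(2,20) nearest=2 d=12 new=(2,12) → add node 4 parent=2 cost=12
5. q=(9,5) nearest=3 d=3 new=(9,5) → add node 5 parent=3 cost=11
6. q=(8,19) nearest=4 d=7 new=(6,16) → add node 6 parent=4 cost=16
7. q=(21,14) nearest=3 d=12 new=(13,12) → add node 7 parent=3 cost=12
8. q=(18,15) nearest=7 d=5 new=(17,15) → add node 8 parent=7 cost=16
9. q=(17,5) nearest=7 d=7 new=(17,8) → add node 9 parent=7 cost=16
10. q=(25,21) nearest=8 d=8 new=(21,19) → add node 10 parent=8 cost=20
11. q=(0,19) nearest=6 d=6 new=(2,19) → add node 11 parent=6 cost=20
12. q=(6,14) nearest=6 d=2 new=(6,14) → add node 12 parent=6 cost=18
13. q=(0,24) nearest=11 d=5 new=(0,23) → add node 13 parent=11 cost=24
14. q=(26,19) nearest=10 d=5 new=(25,19) → add node 14 parent=10 cost=24
15. q=(22,21) nearest=10 d=2 new=(22,21) → add node 15 parent=10 cost=22
16. q=(27,19) nearest=14 d=2 new=(27,19) → add node 16 parent=14 cost=26
17. q=(8,7) nearest=3 d=1 new=(8,7) → add node 17 parent=3 cost=9; rewire 12→17 (16<18)
18. q=(0,5) nearest=2 d=3 new=(0,5) → add node 18 parent=2 cost=11
19. q=(3,12) nearest=4 d=1 new=(3,12) → add node 19 parent=4 cost=13
20. q=(2,26) nearest=13 d=3 new=(2,26) → add node 20 parent=13 cost=27
21. q=(5,21) nearest=11 d=3 new=(5,21) → add node 21 parent=11 cost=23
22. q=(17,25) nearest=15 d=5 new=(18,25) → add node 22 parent=15 cost=26
23. q=(25,7) nearest=8 d=8 new=(21,11) → add node 23 parent=8 cost=20
24. q=(28,0) nearest=9 d=11 new=(21,4) → blocked by [21,27]×[1,4], reject
25. q=(11,20) nearest=6 d=5 new=(10,20) → add node 24 parent=6 cost=20
26. q=(12,6) nearest=3 d=3 new=(12,6) → add node 25 parent=3 cost=11
27. q=(14,6) nearest=25 d=2 new=(14,6) → add node 26 parent=25 cost=13
28. q=(19,23) nearest=22 d=2 new=(19,23) → add node 27 parent=22 cost=28
29. q=(27,15) nearest=14 d=4 new=(27,15) → add node 28 parent=14 cost=28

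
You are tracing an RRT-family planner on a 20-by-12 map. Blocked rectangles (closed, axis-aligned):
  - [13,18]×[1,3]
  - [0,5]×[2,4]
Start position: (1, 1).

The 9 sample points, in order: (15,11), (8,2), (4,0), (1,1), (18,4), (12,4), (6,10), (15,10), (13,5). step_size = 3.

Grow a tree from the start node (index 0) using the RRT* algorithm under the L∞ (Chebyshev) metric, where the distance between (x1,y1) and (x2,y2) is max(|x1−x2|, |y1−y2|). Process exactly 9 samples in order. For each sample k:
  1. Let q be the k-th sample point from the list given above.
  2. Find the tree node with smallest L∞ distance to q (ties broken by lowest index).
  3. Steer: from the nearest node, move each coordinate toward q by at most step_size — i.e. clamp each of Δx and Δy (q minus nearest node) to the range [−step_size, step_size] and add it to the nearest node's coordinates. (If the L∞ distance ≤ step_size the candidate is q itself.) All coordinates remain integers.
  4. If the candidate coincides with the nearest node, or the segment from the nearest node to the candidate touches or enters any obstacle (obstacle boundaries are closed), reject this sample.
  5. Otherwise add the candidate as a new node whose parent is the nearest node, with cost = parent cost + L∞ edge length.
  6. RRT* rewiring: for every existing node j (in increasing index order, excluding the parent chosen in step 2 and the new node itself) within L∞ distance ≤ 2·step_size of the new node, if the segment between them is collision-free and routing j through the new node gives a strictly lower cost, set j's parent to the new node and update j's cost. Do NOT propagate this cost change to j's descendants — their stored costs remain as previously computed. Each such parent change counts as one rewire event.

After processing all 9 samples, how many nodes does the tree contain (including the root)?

1. q=(15,11) nearest=0 d=14 new=(4,4) → blocked by [0,5]×[2,4], reject
2. q=(8,2) nearest=0 d=7 new=(4,2) → blocked by [0,5]×[2,4], reject
3. q=(4,0) nearest=0 d=3 new=(4,0) → add node 1 parent=0 cost=3
4. q=(1,1) nearest=0 d=0 → coincident, reject
5. q=(18,4) nearest=1 d=14 new=(7,3) → add node 2 parent=1 cost=6
6. q=(12,4) nearest=2 d=5 new=(10,4) → add node 3 parent=2 cost=9
7. q=(6,10) nearest=3 d=6 new=(7,7) → add node 4 parent=3 cost=12
8. q=(15,10) nearest=3 d=6 new=(13,7) → add node 5 parent=3 cost=12
9. q=(13,5) nearest=5 d=2 new=(13,5) → add node 6 parent=5 cost=14

Node count: 7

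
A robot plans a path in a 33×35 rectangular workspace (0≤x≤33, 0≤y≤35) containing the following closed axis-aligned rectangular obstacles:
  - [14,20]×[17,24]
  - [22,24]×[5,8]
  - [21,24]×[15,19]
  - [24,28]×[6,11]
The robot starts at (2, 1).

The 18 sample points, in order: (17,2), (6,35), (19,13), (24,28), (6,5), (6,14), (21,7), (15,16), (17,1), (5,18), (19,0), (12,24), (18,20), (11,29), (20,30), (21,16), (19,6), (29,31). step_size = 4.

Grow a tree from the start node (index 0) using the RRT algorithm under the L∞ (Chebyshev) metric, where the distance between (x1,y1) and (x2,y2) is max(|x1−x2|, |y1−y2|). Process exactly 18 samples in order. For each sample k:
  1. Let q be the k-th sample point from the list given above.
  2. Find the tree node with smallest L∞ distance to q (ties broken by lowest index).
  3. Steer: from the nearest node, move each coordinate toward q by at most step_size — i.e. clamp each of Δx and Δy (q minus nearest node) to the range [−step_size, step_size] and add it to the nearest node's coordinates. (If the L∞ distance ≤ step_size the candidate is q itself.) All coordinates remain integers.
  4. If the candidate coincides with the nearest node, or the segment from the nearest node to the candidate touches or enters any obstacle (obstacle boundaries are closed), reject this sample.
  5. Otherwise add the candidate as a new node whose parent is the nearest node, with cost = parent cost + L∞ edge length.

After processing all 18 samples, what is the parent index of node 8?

Parent of node 8: 4

1. q=(17,2) nearest=0 d=15 new=(6,2) → add node 1 parent=0 cost=4
2. q=(6,35) nearest=1 d=33 new=(6,6) → add node 2 parent=1 cost=8
3. q=(19,13) nearest=1 d=13 new=(10,6) → add node 3 parent=1 cost=8
4. q=(24,28) nearest=2 d=22 new=(10,10) → add node 4 parent=2 cost=12
5. q=(6,5) nearest=2 d=1 new=(6,5) → add node 5 parent=2 cost=9
6. q=(6,14) nearest=4 d=4 new=(6,14) → add node 6 parent=4 cost=16
7. q=(21,7) nearest=3 d=11 new=(14,7) → add node 7 parent=3 cost=12
8. q=(15,16) nearest=4 d=6 new=(14,14) → add node 8 parent=4 cost=16
9. q=(17,1) nearest=7 d=6 new=(17,3) → add node 9 parent=7 cost=16
10. q=(5,18) nearest=6 d=4 new=(5,18) → add node 10 parent=6 cost=20
11. q=(19,0) nearest=9 d=3 new=(19,0) → add node 11 parent=9 cost=19
12. q=(12,24) nearest=10 d=7 new=(9,22) → add node 12 parent=10 cost=24
13. q=(18,20) nearest=8 d=6 new=(18,18) → blocked by [14,20]×[17,24], reject
14. q=(11,29) nearest=12 d=7 new=(11,26) → add node 13 parent=12 cost=28
15. q=(20,30) nearest=13 d=9 new=(15,30) → add node 14 parent=13 cost=32
16. q=(21,16) nearest=8 d=7 new=(18,16) → add node 15 parent=8 cost=20
17. q=(19,6) nearest=9 d=3 new=(19,6) → add node 16 parent=9 cost=19
18. q=(29,31) nearest=14 d=14 new=(19,31) → add node 17 parent=14 cost=36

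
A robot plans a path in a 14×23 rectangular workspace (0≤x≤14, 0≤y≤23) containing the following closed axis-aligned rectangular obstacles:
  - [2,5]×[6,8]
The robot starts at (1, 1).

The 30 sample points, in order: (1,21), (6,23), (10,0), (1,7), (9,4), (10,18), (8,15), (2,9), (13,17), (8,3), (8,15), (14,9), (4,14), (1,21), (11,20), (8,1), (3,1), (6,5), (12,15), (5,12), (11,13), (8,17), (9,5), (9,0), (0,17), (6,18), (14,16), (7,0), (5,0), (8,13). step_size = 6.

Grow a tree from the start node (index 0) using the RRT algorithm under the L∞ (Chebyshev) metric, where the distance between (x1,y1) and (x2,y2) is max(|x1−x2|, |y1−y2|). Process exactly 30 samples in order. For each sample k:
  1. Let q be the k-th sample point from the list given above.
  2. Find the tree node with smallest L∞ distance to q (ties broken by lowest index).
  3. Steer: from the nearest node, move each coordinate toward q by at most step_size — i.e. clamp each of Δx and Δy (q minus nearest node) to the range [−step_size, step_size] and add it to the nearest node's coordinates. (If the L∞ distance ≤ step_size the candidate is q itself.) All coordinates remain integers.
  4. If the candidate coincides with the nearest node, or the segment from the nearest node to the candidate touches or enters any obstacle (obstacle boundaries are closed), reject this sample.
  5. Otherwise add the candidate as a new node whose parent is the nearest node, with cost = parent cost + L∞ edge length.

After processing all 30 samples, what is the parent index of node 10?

1. q=(1,21) nearest=0 d=20 new=(1,7) → add node 1 parent=0 cost=6
2. q=(6,23) nearest=1 d=16 new=(6,13) → add node 2 parent=1 cost=12
3. q=(10,0) nearest=0 d=9 new=(7,0) → add node 3 parent=0 cost=6
4. q=(1,7) nearest=1 d=0 → coincident, reject
5. q=(9,4) nearest=3 d=4 new=(9,4) → add node 4 parent=3 cost=10
6. q=(10,18) nearest=2 d=5 new=(10,18) → add node 5 parent=2 cost=17
7. q=(8,15) nearest=2 d=2 new=(8,15) → add node 6 parent=2 cost=14
8. q=(2,9) nearest=1 d=2 new=(2,9) → add node 7 parent=1 cost=8
9. q=(13,17) nearest=5 d=3 new=(13,17) → add node 8 parent=5 cost=20
10. q=(8,3) nearest=4 d=1 new=(8,3) → add node 9 parent=4 cost=11
11. q=(8,15) nearest=6 d=0 → coincident, reject
12. q=(14,9) nearest=4 d=5 new=(14,9) → add node 10 parent=4 cost=15
13. q=(4,14) nearest=2 d=2 new=(4,14) → add node 11 parent=2 cost=14
14. q=(1,21) nearest=6 d=7 new=(2,21) → add node 12 parent=6 cost=20
15. q=(11,20) nearest=5 d=2 new=(11,20) → add node 13 parent=5 cost=19
16. q=(8,1) nearest=3 d=1 new=(8,1) → add node 14 parent=3 cost=7
17. q=(3,1) nearest=0 d=2 new=(3,1) → add node 15 parent=0 cost=2
18. q=(6,5) nearest=9 d=2 new=(6,5) → add node 16 parent=9 cost=13
19. q=(12,15) nearest=8 d=2 new=(12,15) → add node 17 parent=8 cost=22
20. q=(5,12) nearest=2 d=1 new=(5,12) → add node 18 parent=2 cost=13
21. q=(11,13) nearest=17 d=2 new=(11,13) → add node 19 parent=17 cost=24
22. q=(8,17) nearest=5 d=2 new=(8,17) → add node 20 parent=5 cost=19
23. q=(9,5) nearest=4 d=1 new=(9,5) → add node 21 parent=4 cost=11
24. q=(9,0) nearest=14 d=1 new=(9,0) → add node 22 parent=14 cost=8
25. q=(0,17) nearest=11 d=4 new=(0,17) → add node 23 parent=11 cost=18
26. q=(6,18) nearest=20 d=2 new=(6,18) → add node 24 parent=20 cost=21
27. q=(14,16) nearest=8 d=1 new=(14,16) → add node 25 parent=8 cost=21
28. q=(7,0) nearest=3 d=0 → coincident, reject
29. q=(5,0) nearest=3 d=2 new=(5,0) → add node 26 parent=3 cost=8
30. q=(8,13) nearest=2 d=2 new=(8,13) → add node 27 parent=2 cost=14

Parent of node 10: 4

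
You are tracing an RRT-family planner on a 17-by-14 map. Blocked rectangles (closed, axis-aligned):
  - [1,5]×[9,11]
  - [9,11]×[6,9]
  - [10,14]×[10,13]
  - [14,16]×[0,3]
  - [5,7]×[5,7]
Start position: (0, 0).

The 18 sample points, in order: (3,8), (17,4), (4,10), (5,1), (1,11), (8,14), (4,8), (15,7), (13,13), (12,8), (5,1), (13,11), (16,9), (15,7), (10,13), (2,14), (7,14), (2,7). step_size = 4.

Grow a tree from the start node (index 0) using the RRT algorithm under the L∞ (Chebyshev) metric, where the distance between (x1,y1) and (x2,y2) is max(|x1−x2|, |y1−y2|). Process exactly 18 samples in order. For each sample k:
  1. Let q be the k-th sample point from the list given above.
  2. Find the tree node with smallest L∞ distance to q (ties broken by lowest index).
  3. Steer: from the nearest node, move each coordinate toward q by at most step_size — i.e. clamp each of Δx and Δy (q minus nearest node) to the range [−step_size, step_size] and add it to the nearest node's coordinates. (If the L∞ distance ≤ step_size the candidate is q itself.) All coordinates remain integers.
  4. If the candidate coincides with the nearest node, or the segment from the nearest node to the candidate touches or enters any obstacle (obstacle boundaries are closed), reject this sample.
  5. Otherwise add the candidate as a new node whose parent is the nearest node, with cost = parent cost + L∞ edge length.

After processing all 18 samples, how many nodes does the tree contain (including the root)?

1. q=(3,8) nearest=0 d=8 new=(3,4) → add node 1 parent=0 cost=4
2. q=(17,4) nearest=1 d=14 new=(7,4) → add node 2 parent=1 cost=8
3. q=(4,10) nearest=1 d=6 new=(4,8) → add node 3 parent=1 cost=8
4. q=(5,1) nearest=1 d=3 new=(5,1) → add node 4 parent=1 cost=7
5. q=(1,11) nearest=3 d=3 new=(1,11) → blocked by [1,5]×[9,11], reject
6. q=(8,14) nearest=3 d=6 new=(8,12) → blocked by [1,5]×[9,11], reject
7. q=(4,8) nearest=3 d=0 → coincident, reject
8. q=(15,7) nearest=2 d=8 new=(11,7) → blocked by [9,11]×[6,9], reject
9. q=(13,13) nearest=2 d=9 new=(11,8) → blocked by [9,11]×[6,9], reject
10. q=(12,8) nearest=2 d=5 new=(11,8) → blocked by [9,11]×[6,9], reject
11. q=(5,1) nearest=4 d=0 → coincident, reject
12. q=(13,11) nearest=2 d=7 new=(11,8) → blocked by [9,11]×[6,9], reject
13. q=(16,9) nearest=2 d=9 new=(11,8) → blocked by [9,11]×[6,9], reject
14. q=(15,7) nearest=2 d=8 new=(11,7) → blocked by [9,11]×[6,9], reject
15. q=(10,13) nearest=3 d=6 new=(8,12) → blocked by [1,5]×[9,11], reject
16. q=(2,14) nearest=3 d=6 new=(2,12) → blocked by [1,5]×[9,11], reject
17. q=(7,14) nearest=3 d=6 new=(7,12) → blocked by [1,5]×[9,11], reject
18. q=(2,7) nearest=3 d=2 new=(2,7) → add node 5 parent=3 cost=10

Node count: 6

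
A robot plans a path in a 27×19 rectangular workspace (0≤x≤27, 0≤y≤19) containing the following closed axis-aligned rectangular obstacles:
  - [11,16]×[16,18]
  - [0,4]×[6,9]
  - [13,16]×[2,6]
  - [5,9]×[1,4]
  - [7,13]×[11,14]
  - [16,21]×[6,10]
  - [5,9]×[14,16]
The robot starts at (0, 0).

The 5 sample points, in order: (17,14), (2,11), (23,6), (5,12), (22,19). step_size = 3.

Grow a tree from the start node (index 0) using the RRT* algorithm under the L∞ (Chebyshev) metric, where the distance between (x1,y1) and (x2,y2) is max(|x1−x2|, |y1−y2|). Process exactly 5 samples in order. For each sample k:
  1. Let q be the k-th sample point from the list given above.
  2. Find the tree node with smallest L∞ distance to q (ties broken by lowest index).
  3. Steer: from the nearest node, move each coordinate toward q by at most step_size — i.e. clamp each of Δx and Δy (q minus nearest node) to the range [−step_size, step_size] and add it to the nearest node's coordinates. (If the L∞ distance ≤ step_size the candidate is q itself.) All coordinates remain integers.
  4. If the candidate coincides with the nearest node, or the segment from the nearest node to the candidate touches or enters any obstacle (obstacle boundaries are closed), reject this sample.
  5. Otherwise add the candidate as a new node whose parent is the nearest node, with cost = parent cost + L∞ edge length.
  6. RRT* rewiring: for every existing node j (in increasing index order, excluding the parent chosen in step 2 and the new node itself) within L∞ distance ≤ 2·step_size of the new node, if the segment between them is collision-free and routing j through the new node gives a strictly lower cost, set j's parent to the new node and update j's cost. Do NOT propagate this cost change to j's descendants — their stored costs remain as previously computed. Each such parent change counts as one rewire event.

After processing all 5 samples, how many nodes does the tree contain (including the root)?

Node count: 5

1. q=(17,14) nearest=0 d=17 new=(3,3) → add node 1 parent=0 cost=3
2. q=(2,11) nearest=1 d=8 new=(2,6) → blocked by [0,4]×[6,9], reject
3. q=(23,6) nearest=1 d=20 new=(6,6) → add node 2 parent=1 cost=6
4. q=(5,12) nearest=2 d=6 new=(5,9) → add node 3 parent=2 cost=9
5. q=(22,19) nearest=2 d=16 new=(9,9) → add node 4 parent=2 cost=9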